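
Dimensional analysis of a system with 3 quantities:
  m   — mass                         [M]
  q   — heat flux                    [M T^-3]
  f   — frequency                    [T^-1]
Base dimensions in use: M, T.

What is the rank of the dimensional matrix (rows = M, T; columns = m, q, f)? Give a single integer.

Write exponents as rows M,T / cols m,q,f:
  M: [ 1  1  0]
  T: [ 0 -3 -1]
Echelon form has 2 nonzero rows (pivots: m,q)

2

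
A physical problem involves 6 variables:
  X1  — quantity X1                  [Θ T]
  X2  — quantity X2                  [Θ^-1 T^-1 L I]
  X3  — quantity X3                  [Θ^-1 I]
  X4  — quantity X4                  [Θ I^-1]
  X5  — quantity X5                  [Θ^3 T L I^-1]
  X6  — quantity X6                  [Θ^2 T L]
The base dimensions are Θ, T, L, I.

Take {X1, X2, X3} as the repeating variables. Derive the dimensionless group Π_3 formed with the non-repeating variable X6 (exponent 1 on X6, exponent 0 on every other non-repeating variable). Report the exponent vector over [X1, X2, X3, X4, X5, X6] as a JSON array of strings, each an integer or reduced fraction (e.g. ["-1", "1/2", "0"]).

Exponent matrix [Θ,T,L,I] × [X1,X2,X3,X4,X5,X6]:
  Θ: [ 1 -1 -1  1  3  2]
  T: [ 1 -1  0  0  1  1]
  L: [ 0  1  0  0  1  1]
  I: [ 0  1  1 -1 -1  0]
Echelon form has 3 nonzero rows (pivots: X1,X2,X3)
Repeat: X1,X2,X3; free: X4,X5,X6
RREF:
  r0: [   1    0    0    0    2    2]
  r1: [   0    1    0    0    1    1]
  r2: [   0    0    1   -1   -2   -1]
  r3: [   0    0    0    0    0    0]
Fix exponent of X6 at 1, X4 at 0, X5 at 0; solve each RREF row for its pivot's exponent:
  r0: exp(X1) + (2)·1 = 0 ⇒ exp(X1) = -2
  r1: exp(X2) + (1)·1 = 0 ⇒ exp(X2) = -1
  r2: exp(X3) + (-1)·1 = 0 ⇒ exp(X3) = 1
Π_3 = X1^-2 · X2^-1 · X3 · X6

["-2", "-1", "1", "0", "0", "1"]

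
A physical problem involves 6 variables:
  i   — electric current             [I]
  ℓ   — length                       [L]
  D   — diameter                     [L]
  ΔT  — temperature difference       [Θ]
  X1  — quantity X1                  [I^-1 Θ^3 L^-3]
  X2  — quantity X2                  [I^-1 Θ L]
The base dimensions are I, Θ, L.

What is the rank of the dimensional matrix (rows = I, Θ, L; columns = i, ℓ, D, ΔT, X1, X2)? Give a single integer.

Exponent matrix [I,Θ,L] × [i,ℓ,D,ΔT,X1,X2]:
  I: [ 1  0  0  0 -1 -1]
  Θ: [ 0  0  0  1  3  1]
  L: [ 0  1  1  0 -3  1]
Row reduction gives pivot columns i,ℓ,ΔT; rank = 3

3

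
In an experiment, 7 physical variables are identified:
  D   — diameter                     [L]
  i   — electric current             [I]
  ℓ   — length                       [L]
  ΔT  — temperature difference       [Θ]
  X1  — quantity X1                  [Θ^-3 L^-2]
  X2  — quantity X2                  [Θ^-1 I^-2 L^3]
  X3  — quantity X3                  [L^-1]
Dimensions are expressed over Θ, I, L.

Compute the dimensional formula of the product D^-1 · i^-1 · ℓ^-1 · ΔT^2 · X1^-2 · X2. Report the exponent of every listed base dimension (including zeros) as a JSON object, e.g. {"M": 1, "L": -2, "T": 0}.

Exponent matrix [Θ,I,L] × [D,i,ℓ,ΔT,X1,X2,X3]:
  Θ: [ 0  0  0  1 -3 -1  0]
  I: [ 0  1  0  0  0 -2  0]
  L: [ 1  0  1  0 -2  3 -1]
  [Θ]: (-1)·0+(-1)·0+(-1)·0+(2)·1+(-2)·-3+(1)·-1 = 7
  [I]: (-1)·0+(-1)·1+(-1)·0+(2)·0+(-2)·0+(1)·-2 = -3
  [L]: (-1)·1+(-1)·0+(-1)·1+(2)·0+(-2)·-2+(1)·3 = 5
⇒ Θ^7 I^-3 L^5

{"Θ": 7, "I": -3, "L": 5}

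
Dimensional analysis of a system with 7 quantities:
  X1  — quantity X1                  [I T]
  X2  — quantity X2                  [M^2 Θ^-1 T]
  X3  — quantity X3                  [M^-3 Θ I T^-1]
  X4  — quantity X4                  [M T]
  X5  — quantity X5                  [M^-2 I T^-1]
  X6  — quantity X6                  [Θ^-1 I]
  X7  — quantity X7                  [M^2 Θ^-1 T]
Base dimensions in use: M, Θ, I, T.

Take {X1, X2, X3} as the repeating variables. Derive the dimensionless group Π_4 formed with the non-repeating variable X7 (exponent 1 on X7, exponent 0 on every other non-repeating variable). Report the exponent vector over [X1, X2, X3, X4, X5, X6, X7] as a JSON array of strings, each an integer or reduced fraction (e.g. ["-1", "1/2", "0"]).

["0", "-1", "0", "0", "0", "0", "1"]

Exponent matrix [M,Θ,I,T] × [X1,X2,X3,X4,X5,X6,X7]:
  M: [ 0  2 -3  1 -2  0  2]
  Θ: [ 0 -1  1  0  0 -1 -1]
  I: [ 1  0  1  0  1  1  0]
  T: [ 1  1 -1  1 -1  0  1]
Echelon form has 3 nonzero rows (pivots: X1,X2,X3)
Pivot set = {X1,X2,X3}, free = {X4,X5,X6,X7}
RREF:
  r0: [   1    0    0    1   -1   -1    0]
  r1: [   0    1    0   -1    2    3    1]
  r2: [   0    0    1   -1    2    2    0]
  r3: [   0    0    0    0    0    0    0]
Fix exponent of X7 at 1, X4 at 0, X5 at 0, X6 at 0; solve each RREF row for its pivot's exponent:
  r0: exp(X1) + (0)·1 = 0 ⇒ exp(X1) = 0
  r1: exp(X2) + (1)·1 = 0 ⇒ exp(X2) = -1
  r2: exp(X3) + (0)·1 = 0 ⇒ exp(X3) = 0
Π_4 = X2^-1 · X7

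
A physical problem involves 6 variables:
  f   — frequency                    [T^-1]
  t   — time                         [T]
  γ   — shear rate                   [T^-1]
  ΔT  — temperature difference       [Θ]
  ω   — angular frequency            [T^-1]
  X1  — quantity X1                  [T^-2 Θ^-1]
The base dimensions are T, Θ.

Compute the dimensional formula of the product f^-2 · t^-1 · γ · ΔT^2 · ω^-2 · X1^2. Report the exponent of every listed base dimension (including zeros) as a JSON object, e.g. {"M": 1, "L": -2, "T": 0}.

{"T": -2, "Θ": 0}

Exponent matrix [T,Θ] × [f,t,γ,ΔT,ω,X1]:
  T: [-1  1 -1  0 -1 -2]
  Θ: [ 0  0  0  1  0 -1]
  [T]: (-2)·-1+(-1)·1+(1)·-1+(2)·0+(-2)·-1+(2)·-2 = -2
  [Θ]: (-2)·0+(-1)·0+(1)·0+(2)·1+(-2)·0+(2)·-1 = 0
⇒ T^-2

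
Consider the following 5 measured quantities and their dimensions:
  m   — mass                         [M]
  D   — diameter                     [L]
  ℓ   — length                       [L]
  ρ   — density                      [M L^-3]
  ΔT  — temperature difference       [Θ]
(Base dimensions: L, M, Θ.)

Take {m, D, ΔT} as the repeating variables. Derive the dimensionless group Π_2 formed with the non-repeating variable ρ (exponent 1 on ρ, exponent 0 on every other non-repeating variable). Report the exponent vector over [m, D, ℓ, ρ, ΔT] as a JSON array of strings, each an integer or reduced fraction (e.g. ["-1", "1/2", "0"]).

["-1", "3", "0", "1", "0"]

Exponent matrix [L,M,Θ] × [m,D,ℓ,ρ,ΔT]:
  L: [ 0  1  1 -3  0]
  M: [ 1  0  0  1  0]
  Θ: [ 0  0  0  0  1]
Row reduction gives pivot columns m,D,ΔT; rank = 3
Repeat: m,D,ΔT; free: ℓ,ρ
RREF:
  r0: [   1    0    0    1    0]
  r1: [   0    1    1   -3    0]
  r2: [   0    0    0    0    1]
Fix exponent of ρ at 1, ℓ at 0; solve each RREF row for its pivot's exponent:
  r0: exp(m) + (1)·1 = 0 ⇒ exp(m) = -1
  r1: exp(D) + (-3)·1 = 0 ⇒ exp(D) = 3
  r2: exp(ΔT) + (0)·1 = 0 ⇒ exp(ΔT) = 0
Π_2 = m^-1 · D^3 · ρ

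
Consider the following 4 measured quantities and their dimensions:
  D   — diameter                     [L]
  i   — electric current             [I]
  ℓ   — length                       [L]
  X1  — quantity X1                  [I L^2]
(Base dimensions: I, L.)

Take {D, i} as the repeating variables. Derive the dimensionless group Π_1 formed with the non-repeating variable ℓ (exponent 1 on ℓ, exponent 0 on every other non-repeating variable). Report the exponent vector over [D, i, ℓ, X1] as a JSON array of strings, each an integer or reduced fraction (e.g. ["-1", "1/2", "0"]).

["-1", "0", "1", "0"]

Write exponents as rows I,L / cols D,i,ℓ,X1:
  I: [ 0  1  0  1]
  L: [ 1  0  1  2]
RREF → pivots at {D,i} ⇒ r = 2
Pivot set = {D,i}, free = {ℓ,X1}
RREF:
  r0: [   1    0    1    2]
  r1: [   0    1    0    1]
Fix exponent of ℓ at 1, X1 at 0; solve each RREF row for its pivot's exponent:
  r0: exp(D) + (1)·1 = 0 ⇒ exp(D) = -1
  r1: exp(i) + (0)·1 = 0 ⇒ exp(i) = 0
Π_1 = D^-1 · ℓ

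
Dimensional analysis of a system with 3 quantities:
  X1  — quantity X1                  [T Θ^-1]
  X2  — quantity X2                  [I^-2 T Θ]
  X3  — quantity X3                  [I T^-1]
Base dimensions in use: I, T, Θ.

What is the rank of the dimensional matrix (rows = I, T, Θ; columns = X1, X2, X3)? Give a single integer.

2

Exponent matrix [I,T,Θ] × [X1,X2,X3]:
  I: [ 0 -2  1]
  T: [ 1  1 -1]
  Θ: [-1  1  0]
RREF → pivots at {X1,X2} ⇒ r = 2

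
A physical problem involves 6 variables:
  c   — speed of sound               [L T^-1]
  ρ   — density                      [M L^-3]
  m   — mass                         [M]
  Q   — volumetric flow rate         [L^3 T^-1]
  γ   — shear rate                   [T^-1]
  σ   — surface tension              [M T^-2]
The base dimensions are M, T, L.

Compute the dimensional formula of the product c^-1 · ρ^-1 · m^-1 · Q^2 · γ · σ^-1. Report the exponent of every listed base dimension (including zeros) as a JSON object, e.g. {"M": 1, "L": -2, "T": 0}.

Write exponents as rows M,T,L / cols c,ρ,m,Q,γ,σ:
  M: [ 0  1  1  0  0  1]
  T: [-1  0  0 -1 -1 -2]
  L: [ 1 -3  0  3  0  0]
  [M]: (-1)·0+(-1)·1+(-1)·1+(2)·0+(1)·0+(-1)·1 = -3
  [T]: (-1)·-1+(-1)·0+(-1)·0+(2)·-1+(1)·-1+(-1)·-2 = 0
  [L]: (-1)·1+(-1)·-3+(-1)·0+(2)·3+(1)·0+(-1)·0 = 8
⇒ M^-3 L^8

{"M": -3, "T": 0, "L": 8}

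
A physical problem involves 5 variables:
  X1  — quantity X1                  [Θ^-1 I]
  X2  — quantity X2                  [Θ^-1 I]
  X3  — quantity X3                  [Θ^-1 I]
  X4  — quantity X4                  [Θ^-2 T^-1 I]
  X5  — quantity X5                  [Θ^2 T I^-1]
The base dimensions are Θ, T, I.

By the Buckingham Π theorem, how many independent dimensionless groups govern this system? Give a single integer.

3

Exponent matrix [Θ,T,I] × [X1,X2,X3,X4,X5]:
  Θ: [-1 -1 -1 -2  2]
  T: [ 0  0  0 -1  1]
  I: [ 1  1  1  1 -1]
Row reduction gives pivot columns X1,X4; rank = 2
n=5, r=2 ⇒ 3 dimensionless groups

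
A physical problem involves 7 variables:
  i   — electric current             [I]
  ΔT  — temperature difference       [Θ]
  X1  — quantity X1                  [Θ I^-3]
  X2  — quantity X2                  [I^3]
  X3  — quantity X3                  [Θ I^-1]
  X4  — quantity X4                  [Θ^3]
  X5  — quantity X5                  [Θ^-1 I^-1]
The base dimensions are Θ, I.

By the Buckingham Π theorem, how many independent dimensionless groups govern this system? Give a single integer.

Dimensional matrix (Θ×I by i×ΔT×X1×X2×X3×X4×X5):
  Θ: [ 0  1  1  0  1  3 -1]
  I: [ 1  0 -3  3 -1  0 -1]
Echelon form has 2 nonzero rows (pivots: i,ΔT)
7 vars − rank 2 = 5 Π groups

5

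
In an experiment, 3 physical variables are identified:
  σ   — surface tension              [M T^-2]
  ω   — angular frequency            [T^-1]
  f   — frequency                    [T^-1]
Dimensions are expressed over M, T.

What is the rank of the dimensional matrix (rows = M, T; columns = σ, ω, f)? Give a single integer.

Exponent matrix [M,T] × [σ,ω,f]:
  M: [ 1  0  0]
  T: [-2 -1 -1]
Row reduction gives pivot columns σ,ω; rank = 2

2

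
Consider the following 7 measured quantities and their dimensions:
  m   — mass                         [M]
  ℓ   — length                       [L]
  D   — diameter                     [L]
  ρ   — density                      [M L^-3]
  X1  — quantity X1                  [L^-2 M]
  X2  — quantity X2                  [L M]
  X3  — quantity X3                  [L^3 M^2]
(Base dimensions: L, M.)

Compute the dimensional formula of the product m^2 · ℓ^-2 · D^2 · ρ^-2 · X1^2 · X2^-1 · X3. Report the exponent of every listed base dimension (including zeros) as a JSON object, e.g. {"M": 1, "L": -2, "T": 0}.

{"L": 4, "M": 3}

Exponent matrix [L,M] × [m,ℓ,D,ρ,X1,X2,X3]:
  L: [ 0  1  1 -3 -2  1  3]
  M: [ 1  0  0  1  1  1  2]
  [L]: (2)·0+(-2)·1+(2)·1+(-2)·-3+(2)·-2+(-1)·1+(1)·3 = 4
  [M]: (2)·1+(-2)·0+(2)·0+(-2)·1+(2)·1+(-1)·1+(1)·2 = 3
⇒ L^4 M^3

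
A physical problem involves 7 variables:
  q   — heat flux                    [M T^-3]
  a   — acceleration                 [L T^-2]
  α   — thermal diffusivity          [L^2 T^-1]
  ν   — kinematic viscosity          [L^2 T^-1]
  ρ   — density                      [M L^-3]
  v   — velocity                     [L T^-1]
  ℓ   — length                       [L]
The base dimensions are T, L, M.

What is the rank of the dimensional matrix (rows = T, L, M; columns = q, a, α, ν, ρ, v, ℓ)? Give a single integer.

Write exponents as rows T,L,M / cols q,a,α,ν,ρ,v,ℓ:
  T: [-3 -2 -1 -1  0 -1  0]
  L: [ 0  1  2  2 -3  1  1]
  M: [ 1  0  0  0  1  0  0]
RREF → pivots at {q,a,α} ⇒ r = 3

3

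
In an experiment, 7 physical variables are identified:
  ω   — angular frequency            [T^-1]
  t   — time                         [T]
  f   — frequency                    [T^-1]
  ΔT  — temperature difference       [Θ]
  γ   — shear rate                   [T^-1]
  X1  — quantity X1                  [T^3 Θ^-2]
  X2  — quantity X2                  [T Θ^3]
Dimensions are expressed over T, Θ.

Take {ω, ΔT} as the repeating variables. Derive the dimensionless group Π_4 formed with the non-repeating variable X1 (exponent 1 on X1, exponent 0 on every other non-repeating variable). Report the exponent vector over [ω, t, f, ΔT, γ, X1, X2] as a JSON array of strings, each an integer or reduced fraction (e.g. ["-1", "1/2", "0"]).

Dimensional matrix (T×Θ by ω×t×f×ΔT×γ×X1×X2):
  T: [-1  1 -1  0 -1  3  1]
  Θ: [ 0  0  0  1  0 -2  3]
RREF → pivots at {ω,ΔT} ⇒ r = 2
Pivot set = {ω,ΔT}, free = {t,f,γ,X1,X2}
RREF:
  r0: [   1   -1    1    0    1   -3   -1]
  r1: [   0    0    0    1    0   -2    3]
Fix exponent of X1 at 1, t at 0, f at 0, γ at 0, X2 at 0; solve each RREF row for its pivot's exponent:
  r0: exp(ω) + (-3)·1 = 0 ⇒ exp(ω) = 3
  r1: exp(ΔT) + (-2)·1 = 0 ⇒ exp(ΔT) = 2
Π_4 = ω^3 · ΔT^2 · X1

["3", "0", "0", "2", "0", "1", "0"]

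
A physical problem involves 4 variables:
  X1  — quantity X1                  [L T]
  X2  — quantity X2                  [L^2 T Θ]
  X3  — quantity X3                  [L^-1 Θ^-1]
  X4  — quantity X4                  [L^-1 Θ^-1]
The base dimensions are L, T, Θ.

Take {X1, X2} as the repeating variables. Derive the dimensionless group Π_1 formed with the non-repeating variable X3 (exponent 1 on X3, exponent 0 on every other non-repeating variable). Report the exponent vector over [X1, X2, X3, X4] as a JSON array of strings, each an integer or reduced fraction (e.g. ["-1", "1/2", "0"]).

Exponent matrix [L,T,Θ] × [X1,X2,X3,X4]:
  L: [ 1  2 -1 -1]
  T: [ 1  1  0  0]
  Θ: [ 0  1 -1 -1]
Echelon form has 2 nonzero rows (pivots: X1,X2)
Repeat: X1,X2; free: X3,X4
RREF:
  r0: [   1    0    1    1]
  r1: [   0    1   -1   -1]
  r2: [   0    0    0    0]
Fix exponent of X3 at 1, X4 at 0; solve each RREF row for its pivot's exponent:
  r0: exp(X1) + (1)·1 = 0 ⇒ exp(X1) = -1
  r1: exp(X2) + (-1)·1 = 0 ⇒ exp(X2) = 1
Π_1 = X1^-1 · X2 · X3

["-1", "1", "1", "0"]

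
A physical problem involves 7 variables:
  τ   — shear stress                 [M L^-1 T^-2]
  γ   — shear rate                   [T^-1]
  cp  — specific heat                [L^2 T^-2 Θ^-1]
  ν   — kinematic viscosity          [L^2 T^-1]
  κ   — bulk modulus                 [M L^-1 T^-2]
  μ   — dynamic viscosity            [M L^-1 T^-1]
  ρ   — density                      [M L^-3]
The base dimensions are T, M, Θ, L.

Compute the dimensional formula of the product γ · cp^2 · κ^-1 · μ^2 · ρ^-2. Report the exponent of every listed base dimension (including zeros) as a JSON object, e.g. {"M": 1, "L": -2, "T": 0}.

Dimensional matrix (T×M×Θ×L by τ×γ×cp×ν×κ×μ×ρ):
  T: [-2 -1 -2 -1 -2 -1  0]
  M: [ 1  0  0  0  1  1  1]
  Θ: [ 0  0 -1  0  0  0  0]
  L: [-1  0  2  2 -1 -1 -3]
  [T]: (1)·-1+(2)·-2+(-1)·-2+(2)·-1+(-2)·0 = -5
  [M]: (1)·0+(2)·0+(-1)·1+(2)·1+(-2)·1 = -1
  [Θ]: (1)·0+(2)·-1+(-1)·0+(2)·0+(-2)·0 = -2
  [L]: (1)·0+(2)·2+(-1)·-1+(2)·-1+(-2)·-3 = 9
⇒ T^-5 M^-1 Θ^-2 L^9

{"T": -5, "M": -1, "Θ": -2, "L": 9}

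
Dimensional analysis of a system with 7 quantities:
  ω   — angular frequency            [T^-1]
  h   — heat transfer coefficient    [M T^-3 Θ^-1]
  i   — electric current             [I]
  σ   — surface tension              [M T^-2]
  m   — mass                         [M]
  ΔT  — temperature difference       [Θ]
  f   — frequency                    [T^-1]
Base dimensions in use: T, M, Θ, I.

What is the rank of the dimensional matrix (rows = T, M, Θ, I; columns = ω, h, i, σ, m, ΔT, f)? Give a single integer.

4

Dimensional matrix (T×M×Θ×I by ω×h×i×σ×m×ΔT×f):
  T: [-1 -3  0 -2  0  0 -1]
  M: [ 0  1  0  1  1  0  0]
  Θ: [ 0 -1  0  0  0  1  0]
  I: [ 0  0  1  0  0  0  0]
Echelon form has 4 nonzero rows (pivots: ω,h,i,σ)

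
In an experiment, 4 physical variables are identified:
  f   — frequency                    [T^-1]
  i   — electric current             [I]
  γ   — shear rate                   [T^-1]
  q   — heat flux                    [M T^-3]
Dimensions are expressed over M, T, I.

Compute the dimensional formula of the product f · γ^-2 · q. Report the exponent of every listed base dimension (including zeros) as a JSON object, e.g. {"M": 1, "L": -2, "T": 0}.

Dimensional matrix (M×T×I by f×i×γ×q):
  M: [ 0  0  0  1]
  T: [-1  0 -1 -3]
  I: [ 0  1  0  0]
  [M]: (1)·0+(-2)·0+(1)·1 = 1
  [T]: (1)·-1+(-2)·-1+(1)·-3 = -2
  [I]: (1)·0+(-2)·0+(1)·0 = 0
⇒ M T^-2

{"M": 1, "T": -2, "I": 0}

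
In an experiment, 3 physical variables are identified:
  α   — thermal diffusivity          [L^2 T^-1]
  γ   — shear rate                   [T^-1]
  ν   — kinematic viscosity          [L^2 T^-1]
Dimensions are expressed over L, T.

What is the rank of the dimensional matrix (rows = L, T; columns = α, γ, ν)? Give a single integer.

Dimensional matrix (L×T by α×γ×ν):
  L: [ 2  0  2]
  T: [-1 -1 -1]
Echelon form has 2 nonzero rows (pivots: α,γ)

2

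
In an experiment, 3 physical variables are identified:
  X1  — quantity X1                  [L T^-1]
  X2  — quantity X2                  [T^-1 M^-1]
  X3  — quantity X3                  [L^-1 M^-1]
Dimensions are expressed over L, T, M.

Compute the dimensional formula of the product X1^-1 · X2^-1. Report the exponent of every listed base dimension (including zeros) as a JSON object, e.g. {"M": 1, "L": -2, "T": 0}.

Exponent matrix [L,T,M] × [X1,X2,X3]:
  L: [ 1  0 -1]
  T: [-1 -1  0]
  M: [ 0 -1 -1]
  [L]: (-1)·1+(-1)·0 = -1
  [T]: (-1)·-1+(-1)·-1 = 2
  [M]: (-1)·0+(-1)·-1 = 1
⇒ L^-1 T^2 M

{"L": -1, "T": 2, "M": 1}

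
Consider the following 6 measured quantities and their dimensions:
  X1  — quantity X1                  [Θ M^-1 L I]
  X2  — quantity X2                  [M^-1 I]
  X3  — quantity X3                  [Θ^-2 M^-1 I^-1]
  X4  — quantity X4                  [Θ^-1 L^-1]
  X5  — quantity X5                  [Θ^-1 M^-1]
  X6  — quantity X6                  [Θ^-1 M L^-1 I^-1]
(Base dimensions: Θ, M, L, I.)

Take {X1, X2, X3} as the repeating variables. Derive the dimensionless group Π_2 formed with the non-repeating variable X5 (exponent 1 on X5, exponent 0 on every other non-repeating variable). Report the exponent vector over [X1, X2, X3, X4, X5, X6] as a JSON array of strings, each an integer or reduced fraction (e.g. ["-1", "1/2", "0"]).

Dimensional matrix (Θ×M×L×I by X1×X2×X3×X4×X5×X6):
  Θ: [ 1  0 -2 -1 -1 -1]
  M: [-1 -1 -1  0 -1  1]
  L: [ 1  0  0 -1  0 -1]
  I: [ 1  1 -1  0  0 -1]
Echelon form has 3 nonzero rows (pivots: X1,X2,X3)
Pivot set = {X1,X2,X3}, free = {X4,X5,X6}
RREF:
  r0: [   1    0    0   -1    0   -1]
  r1: [   0    1    0    1  1/2    0]
  r2: [   0    0    1    0  1/2    0]
  r3: [   0    0    0    0    0    0]
Fix exponent of X5 at 1, X4 at 0, X6 at 0; solve each RREF row for its pivot's exponent:
  r0: exp(X1) + (0)·1 = 0 ⇒ exp(X1) = 0
  r1: exp(X2) + (1/2)·1 = 0 ⇒ exp(X2) = -1/2
  r2: exp(X3) + (1/2)·1 = 0 ⇒ exp(X3) = -1/2
Π_2 = X2^(-1/2) · X3^(-1/2) · X5

["0", "-1/2", "-1/2", "0", "1", "0"]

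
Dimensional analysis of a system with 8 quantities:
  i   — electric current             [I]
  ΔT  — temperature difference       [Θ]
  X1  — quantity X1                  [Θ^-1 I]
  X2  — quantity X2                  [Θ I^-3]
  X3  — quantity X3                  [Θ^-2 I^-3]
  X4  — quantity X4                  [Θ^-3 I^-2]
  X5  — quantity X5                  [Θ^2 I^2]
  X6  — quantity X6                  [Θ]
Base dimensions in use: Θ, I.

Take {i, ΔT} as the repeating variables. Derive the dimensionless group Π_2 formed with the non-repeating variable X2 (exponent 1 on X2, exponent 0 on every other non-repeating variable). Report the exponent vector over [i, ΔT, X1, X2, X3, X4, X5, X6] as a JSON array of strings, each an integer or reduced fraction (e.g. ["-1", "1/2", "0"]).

Write exponents as rows Θ,I / cols i,ΔT,X1,X2,X3,X4,X5,X6:
  Θ: [ 0  1 -1  1 -2 -3  2  1]
  I: [ 1  0  1 -3 -3 -2  2  0]
Row reduction gives pivot columns i,ΔT; rank = 2
Repeat: i,ΔT; free: X1,X2,X3,X4,X5,X6
RREF:
  r0: [   1    0    1   -3   -3   -2    2    0]
  r1: [   0    1   -1    1   -2   -3    2    1]
Fix exponent of X2 at 1, X1 at 0, X3 at 0, X4 at 0, X5 at 0, X6 at 0; solve each RREF row for its pivot's exponent:
  r0: exp(i) + (-3)·1 = 0 ⇒ exp(i) = 3
  r1: exp(ΔT) + (1)·1 = 0 ⇒ exp(ΔT) = -1
Π_2 = i^3 · ΔT^-1 · X2

["3", "-1", "0", "1", "0", "0", "0", "0"]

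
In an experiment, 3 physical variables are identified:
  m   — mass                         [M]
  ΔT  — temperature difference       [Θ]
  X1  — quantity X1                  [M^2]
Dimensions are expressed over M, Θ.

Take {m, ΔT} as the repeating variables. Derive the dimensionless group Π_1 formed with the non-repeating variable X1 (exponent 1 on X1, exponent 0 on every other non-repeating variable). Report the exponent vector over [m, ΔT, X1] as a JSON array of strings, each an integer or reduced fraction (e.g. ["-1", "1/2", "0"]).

["-2", "0", "1"]

Exponent matrix [M,Θ] × [m,ΔT,X1]:
  M: [ 1  0  2]
  Θ: [ 0  1  0]
Echelon form has 2 nonzero rows (pivots: m,ΔT)
Repeat: m,ΔT; free: X1
RREF:
  r0: [   1    0    2]
  r1: [   0    1    0]
Fix exponent of X1 at 1; solve each RREF row for its pivot's exponent:
  r0: exp(m) + (2)·1 = 0 ⇒ exp(m) = -2
  r1: exp(ΔT) + (0)·1 = 0 ⇒ exp(ΔT) = 0
Π_1 = m^-2 · X1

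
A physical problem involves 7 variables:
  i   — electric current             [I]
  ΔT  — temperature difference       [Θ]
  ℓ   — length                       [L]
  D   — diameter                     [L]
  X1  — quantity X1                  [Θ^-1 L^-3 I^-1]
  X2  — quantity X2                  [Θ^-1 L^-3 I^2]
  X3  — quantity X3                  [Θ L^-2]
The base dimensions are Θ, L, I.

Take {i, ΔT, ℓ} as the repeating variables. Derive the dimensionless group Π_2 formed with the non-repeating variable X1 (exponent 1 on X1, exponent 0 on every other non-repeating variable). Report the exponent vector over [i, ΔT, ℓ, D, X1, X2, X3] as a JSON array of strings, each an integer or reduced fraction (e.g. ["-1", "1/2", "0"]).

["1", "1", "3", "0", "1", "0", "0"]

Write exponents as rows Θ,L,I / cols i,ΔT,ℓ,D,X1,X2,X3:
  Θ: [ 0  1  0  0 -1 -1  1]
  L: [ 0  0  1  1 -3 -3 -2]
  I: [ 1  0  0  0 -1  2  0]
Row reduction gives pivot columns i,ΔT,ℓ; rank = 3
Pivot set = {i,ΔT,ℓ}, free = {D,X1,X2,X3}
RREF:
  r0: [   1    0    0    0   -1    2    0]
  r1: [   0    1    0    0   -1   -1    1]
  r2: [   0    0    1    1   -3   -3   -2]
Fix exponent of X1 at 1, D at 0, X2 at 0, X3 at 0; solve each RREF row for its pivot's exponent:
  r0: exp(i) + (-1)·1 = 0 ⇒ exp(i) = 1
  r1: exp(ΔT) + (-1)·1 = 0 ⇒ exp(ΔT) = 1
  r2: exp(ℓ) + (-3)·1 = 0 ⇒ exp(ℓ) = 3
Π_2 = i · ΔT · ℓ^3 · X1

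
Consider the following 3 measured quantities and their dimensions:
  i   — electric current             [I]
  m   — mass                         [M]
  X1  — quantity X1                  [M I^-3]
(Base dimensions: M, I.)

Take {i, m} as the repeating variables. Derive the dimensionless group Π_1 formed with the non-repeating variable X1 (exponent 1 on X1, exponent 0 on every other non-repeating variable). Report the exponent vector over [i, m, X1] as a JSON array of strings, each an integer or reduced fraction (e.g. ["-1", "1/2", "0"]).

Exponent matrix [M,I] × [i,m,X1]:
  M: [ 0  1  1]
  I: [ 1  0 -3]
Row reduction gives pivot columns i,m; rank = 2
Pivot set = {i,m}, free = {X1}
RREF:
  r0: [   1    0   -3]
  r1: [   0    1    1]
Fix exponent of X1 at 1; solve each RREF row for its pivot's exponent:
  r0: exp(i) + (-3)·1 = 0 ⇒ exp(i) = 3
  r1: exp(m) + (1)·1 = 0 ⇒ exp(m) = -1
Π_1 = i^3 · m^-1 · X1

["3", "-1", "1"]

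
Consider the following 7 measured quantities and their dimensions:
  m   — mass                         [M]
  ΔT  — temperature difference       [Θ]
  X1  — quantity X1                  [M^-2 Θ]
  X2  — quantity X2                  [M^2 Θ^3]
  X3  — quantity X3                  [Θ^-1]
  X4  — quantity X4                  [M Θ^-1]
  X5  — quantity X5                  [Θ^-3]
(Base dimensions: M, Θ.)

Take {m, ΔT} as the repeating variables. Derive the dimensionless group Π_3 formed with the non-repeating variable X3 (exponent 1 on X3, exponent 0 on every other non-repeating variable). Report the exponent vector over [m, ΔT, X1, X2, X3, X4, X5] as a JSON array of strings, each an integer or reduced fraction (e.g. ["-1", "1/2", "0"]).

["0", "1", "0", "0", "1", "0", "0"]

Exponent matrix [M,Θ] × [m,ΔT,X1,X2,X3,X4,X5]:
  M: [ 1  0 -2  2  0  1  0]
  Θ: [ 0  1  1  3 -1 -1 -3]
Echelon form has 2 nonzero rows (pivots: m,ΔT)
Repeat: m,ΔT; free: X1,X2,X3,X4,X5
RREF:
  r0: [   1    0   -2    2    0    1    0]
  r1: [   0    1    1    3   -1   -1   -3]
Fix exponent of X3 at 1, X1 at 0, X2 at 0, X4 at 0, X5 at 0; solve each RREF row for its pivot's exponent:
  r0: exp(m) + (0)·1 = 0 ⇒ exp(m) = 0
  r1: exp(ΔT) + (-1)·1 = 0 ⇒ exp(ΔT) = 1
Π_3 = ΔT · X3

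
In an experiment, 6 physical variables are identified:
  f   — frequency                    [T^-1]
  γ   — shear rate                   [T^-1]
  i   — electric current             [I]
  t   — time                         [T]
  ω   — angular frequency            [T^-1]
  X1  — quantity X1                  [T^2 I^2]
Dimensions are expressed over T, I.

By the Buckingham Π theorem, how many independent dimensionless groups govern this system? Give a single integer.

Write exponents as rows T,I / cols f,γ,i,t,ω,X1:
  T: [-1 -1  0  1 -1  2]
  I: [ 0  0  1  0  0  2]
Echelon form has 2 nonzero rows (pivots: f,i)
n=6, r=2 ⇒ 4 dimensionless groups

4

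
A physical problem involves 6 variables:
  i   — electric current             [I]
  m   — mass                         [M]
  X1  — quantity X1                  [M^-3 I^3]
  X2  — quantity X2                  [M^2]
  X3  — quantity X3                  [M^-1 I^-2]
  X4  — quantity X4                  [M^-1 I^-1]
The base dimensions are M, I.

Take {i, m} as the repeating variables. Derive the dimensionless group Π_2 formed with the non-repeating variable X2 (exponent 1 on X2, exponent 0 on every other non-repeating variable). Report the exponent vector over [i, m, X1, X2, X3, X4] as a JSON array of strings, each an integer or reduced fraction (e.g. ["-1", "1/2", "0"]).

["0", "-2", "0", "1", "0", "0"]

Dimensional matrix (M×I by i×m×X1×X2×X3×X4):
  M: [ 0  1 -3  2 -1 -1]
  I: [ 1  0  3  0 -2 -1]
RREF → pivots at {i,m} ⇒ r = 2
Repeat: i,m; free: X1,X2,X3,X4
RREF:
  r0: [   1    0    3    0   -2   -1]
  r1: [   0    1   -3    2   -1   -1]
Fix exponent of X2 at 1, X1 at 0, X3 at 0, X4 at 0; solve each RREF row for its pivot's exponent:
  r0: exp(i) + (0)·1 = 0 ⇒ exp(i) = 0
  r1: exp(m) + (2)·1 = 0 ⇒ exp(m) = -2
Π_2 = m^-2 · X2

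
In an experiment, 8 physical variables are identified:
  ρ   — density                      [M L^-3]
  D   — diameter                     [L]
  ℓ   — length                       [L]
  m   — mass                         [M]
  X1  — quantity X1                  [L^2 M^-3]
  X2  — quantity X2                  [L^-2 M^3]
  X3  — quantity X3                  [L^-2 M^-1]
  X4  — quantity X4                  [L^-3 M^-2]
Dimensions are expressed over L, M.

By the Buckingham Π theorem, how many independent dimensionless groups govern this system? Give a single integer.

Exponent matrix [L,M] × [ρ,D,ℓ,m,X1,X2,X3,X4]:
  L: [-3  1  1  0  2 -2 -2 -3]
  M: [ 1  0  0  1 -3  3 -1 -2]
Echelon form has 2 nonzero rows (pivots: ρ,D)
8 vars − rank 2 = 6 Π groups

6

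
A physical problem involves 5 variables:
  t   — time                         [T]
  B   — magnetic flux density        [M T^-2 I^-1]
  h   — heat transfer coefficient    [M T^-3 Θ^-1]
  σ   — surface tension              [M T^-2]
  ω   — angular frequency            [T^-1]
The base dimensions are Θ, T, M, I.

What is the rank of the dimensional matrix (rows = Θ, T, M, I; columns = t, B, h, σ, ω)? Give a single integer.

Exponent matrix [Θ,T,M,I] × [t,B,h,σ,ω]:
  Θ: [ 0  0 -1  0  0]
  T: [ 1 -2 -3 -2 -1]
  M: [ 0  1  1  1  0]
  I: [ 0 -1  0  0  0]
RREF → pivots at {t,B,h,σ} ⇒ r = 4

4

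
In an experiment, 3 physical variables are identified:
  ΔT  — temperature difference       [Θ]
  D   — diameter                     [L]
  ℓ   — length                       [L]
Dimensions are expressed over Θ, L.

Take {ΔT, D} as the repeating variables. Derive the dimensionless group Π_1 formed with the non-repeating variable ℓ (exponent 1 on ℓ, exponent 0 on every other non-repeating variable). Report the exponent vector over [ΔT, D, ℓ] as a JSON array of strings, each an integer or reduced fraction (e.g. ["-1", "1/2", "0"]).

Dimensional matrix (Θ×L by ΔT×D×ℓ):
  Θ: [ 1  0  0]
  L: [ 0  1  1]
Row reduction gives pivot columns ΔT,D; rank = 2
Pivot set = {ΔT,D}, free = {ℓ}
RREF:
  r0: [   1    0    0]
  r1: [   0    1    1]
Fix exponent of ℓ at 1; solve each RREF row for its pivot's exponent:
  r0: exp(ΔT) + (0)·1 = 0 ⇒ exp(ΔT) = 0
  r1: exp(D) + (1)·1 = 0 ⇒ exp(D) = -1
Π_1 = D^-1 · ℓ

["0", "-1", "1"]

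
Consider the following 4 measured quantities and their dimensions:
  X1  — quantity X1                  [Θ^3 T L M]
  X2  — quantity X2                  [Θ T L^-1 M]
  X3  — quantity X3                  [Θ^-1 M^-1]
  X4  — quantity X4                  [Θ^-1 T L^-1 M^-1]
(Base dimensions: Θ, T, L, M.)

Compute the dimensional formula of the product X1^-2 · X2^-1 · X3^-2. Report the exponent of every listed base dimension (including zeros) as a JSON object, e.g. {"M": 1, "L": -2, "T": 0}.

{"Θ": -5, "T": -3, "L": -1, "M": -1}

Dimensional matrix (Θ×T×L×M by X1×X2×X3×X4):
  Θ: [ 3  1 -1 -1]
  T: [ 1  1  0  1]
  L: [ 1 -1  0 -1]
  M: [ 1  1 -1 -1]
  [Θ]: (-2)·3+(-1)·1+(-2)·-1 = -5
  [T]: (-2)·1+(-1)·1+(-2)·0 = -3
  [L]: (-2)·1+(-1)·-1+(-2)·0 = -1
  [M]: (-2)·1+(-1)·1+(-2)·-1 = -1
⇒ Θ^-5 T^-3 L^-1 M^-1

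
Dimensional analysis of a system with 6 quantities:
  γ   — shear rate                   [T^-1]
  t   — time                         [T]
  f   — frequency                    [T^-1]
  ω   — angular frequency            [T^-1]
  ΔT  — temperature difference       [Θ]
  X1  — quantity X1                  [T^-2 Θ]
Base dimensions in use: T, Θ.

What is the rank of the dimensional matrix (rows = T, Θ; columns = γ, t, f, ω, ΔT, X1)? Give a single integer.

Dimensional matrix (T×Θ by γ×t×f×ω×ΔT×X1):
  T: [-1  1 -1 -1  0 -2]
  Θ: [ 0  0  0  0  1  1]
RREF → pivots at {γ,ΔT} ⇒ r = 2

2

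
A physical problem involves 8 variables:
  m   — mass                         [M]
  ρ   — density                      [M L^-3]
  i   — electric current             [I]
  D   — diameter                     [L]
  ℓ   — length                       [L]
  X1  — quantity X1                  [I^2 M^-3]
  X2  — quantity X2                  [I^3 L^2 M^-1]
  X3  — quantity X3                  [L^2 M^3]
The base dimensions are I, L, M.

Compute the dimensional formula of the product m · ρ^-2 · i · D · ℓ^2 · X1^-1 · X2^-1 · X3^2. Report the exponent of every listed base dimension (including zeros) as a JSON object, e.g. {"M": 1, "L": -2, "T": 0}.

{"I": -4, "L": 11, "M": 9}

Exponent matrix [I,L,M] × [m,ρ,i,D,ℓ,X1,X2,X3]:
  I: [ 0  0  1  0  0  2  3  0]
  L: [ 0 -3  0  1  1  0  2  2]
  M: [ 1  1  0  0  0 -3 -1  3]
  [I]: (1)·0+(-2)·0+(1)·1+(1)·0+(2)·0+(-1)·2+(-1)·3+(2)·0 = -4
  [L]: (1)·0+(-2)·-3+(1)·0+(1)·1+(2)·1+(-1)·0+(-1)·2+(2)·2 = 11
  [M]: (1)·1+(-2)·1+(1)·0+(1)·0+(2)·0+(-1)·-3+(-1)·-1+(2)·3 = 9
⇒ I^-4 L^11 M^9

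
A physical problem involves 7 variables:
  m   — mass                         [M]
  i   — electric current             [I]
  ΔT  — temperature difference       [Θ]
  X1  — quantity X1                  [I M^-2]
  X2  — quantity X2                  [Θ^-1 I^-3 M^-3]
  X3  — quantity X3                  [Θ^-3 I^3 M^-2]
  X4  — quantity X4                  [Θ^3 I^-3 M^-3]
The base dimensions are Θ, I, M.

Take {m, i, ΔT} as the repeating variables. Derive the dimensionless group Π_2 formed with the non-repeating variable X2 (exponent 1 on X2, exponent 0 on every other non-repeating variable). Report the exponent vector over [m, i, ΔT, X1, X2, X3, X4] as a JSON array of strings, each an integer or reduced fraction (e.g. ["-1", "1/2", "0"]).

Dimensional matrix (Θ×I×M by m×i×ΔT×X1×X2×X3×X4):
  Θ: [ 0  0  1  0 -1 -3  3]
  I: [ 0  1  0  1 -3  3 -3]
  M: [ 1  0  0 -2 -3 -2 -3]
Row reduction gives pivot columns m,i,ΔT; rank = 3
Pivot set = {m,i,ΔT}, free = {X1,X2,X3,X4}
RREF:
  r0: [   1    0    0   -2   -3   -2   -3]
  r1: [   0    1    0    1   -3    3   -3]
  r2: [   0    0    1    0   -1   -3    3]
Fix exponent of X2 at 1, X1 at 0, X3 at 0, X4 at 0; solve each RREF row for its pivot's exponent:
  r0: exp(m) + (-3)·1 = 0 ⇒ exp(m) = 3
  r1: exp(i) + (-3)·1 = 0 ⇒ exp(i) = 3
  r2: exp(ΔT) + (-1)·1 = 0 ⇒ exp(ΔT) = 1
Π_2 = m^3 · i^3 · ΔT · X2

["3", "3", "1", "0", "1", "0", "0"]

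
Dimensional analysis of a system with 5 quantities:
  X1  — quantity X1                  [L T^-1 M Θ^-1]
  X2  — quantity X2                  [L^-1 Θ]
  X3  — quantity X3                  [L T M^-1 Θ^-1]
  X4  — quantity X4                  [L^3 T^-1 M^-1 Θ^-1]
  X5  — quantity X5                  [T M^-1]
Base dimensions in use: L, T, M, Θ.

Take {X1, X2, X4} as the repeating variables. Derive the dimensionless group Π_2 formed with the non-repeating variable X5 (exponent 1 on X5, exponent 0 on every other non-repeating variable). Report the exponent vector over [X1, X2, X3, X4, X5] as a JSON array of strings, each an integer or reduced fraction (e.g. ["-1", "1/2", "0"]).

["1", "1", "0", "0", "1"]

Exponent matrix [L,T,M,Θ] × [X1,X2,X3,X4,X5]:
  L: [ 1 -1  1  3  0]
  T: [-1  0  1 -1  1]
  M: [ 1  0 -1 -1 -1]
  Θ: [-1  1 -1 -1  0]
Echelon form has 3 nonzero rows (pivots: X1,X2,X4)
Repeat: X1,X2,X4; free: X3,X5
RREF:
  r0: [   1    0   -1    0   -1]
  r1: [   0    1   -2    0   -1]
  r2: [   0    0    0    1    0]
  r3: [   0    0    0    0    0]
Fix exponent of X5 at 1, X3 at 0; solve each RREF row for its pivot's exponent:
  r0: exp(X1) + (-1)·1 = 0 ⇒ exp(X1) = 1
  r1: exp(X2) + (-1)·1 = 0 ⇒ exp(X2) = 1
  r2: exp(X4) + (0)·1 = 0 ⇒ exp(X4) = 0
Π_2 = X1 · X2 · X5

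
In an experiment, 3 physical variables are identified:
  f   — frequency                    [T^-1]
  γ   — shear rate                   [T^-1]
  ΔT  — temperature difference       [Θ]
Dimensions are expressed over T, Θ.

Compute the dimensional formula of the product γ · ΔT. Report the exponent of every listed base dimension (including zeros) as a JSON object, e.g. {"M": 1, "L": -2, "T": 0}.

{"T": -1, "Θ": 1}

Write exponents as rows T,Θ / cols f,γ,ΔT:
  T: [-1 -1  0]
  Θ: [ 0  0  1]
  [T]: (1)·-1+(1)·0 = -1
  [Θ]: (1)·0+(1)·1 = 1
⇒ T^-1 Θ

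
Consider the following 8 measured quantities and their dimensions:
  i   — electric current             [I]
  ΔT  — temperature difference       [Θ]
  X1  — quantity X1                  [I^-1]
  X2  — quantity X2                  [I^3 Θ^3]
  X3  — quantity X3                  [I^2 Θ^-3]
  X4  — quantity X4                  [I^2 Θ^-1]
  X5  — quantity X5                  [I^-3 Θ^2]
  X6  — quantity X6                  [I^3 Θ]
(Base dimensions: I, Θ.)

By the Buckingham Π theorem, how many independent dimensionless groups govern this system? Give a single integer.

6

Exponent matrix [I,Θ] × [i,ΔT,X1,X2,X3,X4,X5,X6]:
  I: [ 1  0 -1  3  2  2 -3  3]
  Θ: [ 0  1  0  3 -3 -1  2  1]
Row reduction gives pivot columns i,ΔT; rank = 2
Π count = n − r = 8 − 2 = 6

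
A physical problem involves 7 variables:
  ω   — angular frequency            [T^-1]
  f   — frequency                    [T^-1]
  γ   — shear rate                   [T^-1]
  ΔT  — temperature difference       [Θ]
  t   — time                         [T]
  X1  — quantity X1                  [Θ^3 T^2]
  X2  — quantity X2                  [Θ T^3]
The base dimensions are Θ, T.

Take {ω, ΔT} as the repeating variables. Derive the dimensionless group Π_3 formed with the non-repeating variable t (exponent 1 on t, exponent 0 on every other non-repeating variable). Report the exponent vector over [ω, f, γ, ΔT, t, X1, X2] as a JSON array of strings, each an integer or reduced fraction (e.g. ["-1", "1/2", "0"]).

Exponent matrix [Θ,T] × [ω,f,γ,ΔT,t,X1,X2]:
  Θ: [ 0  0  0  1  0  3  1]
  T: [-1 -1 -1  0  1  2  3]
Echelon form has 2 nonzero rows (pivots: ω,ΔT)
Repeat: ω,ΔT; free: f,γ,t,X1,X2
RREF:
  r0: [   1    1    1    0   -1   -2   -3]
  r1: [   0    0    0    1    0    3    1]
Fix exponent of t at 1, f at 0, γ at 0, X1 at 0, X2 at 0; solve each RREF row for its pivot's exponent:
  r0: exp(ω) + (-1)·1 = 0 ⇒ exp(ω) = 1
  r1: exp(ΔT) + (0)·1 = 0 ⇒ exp(ΔT) = 0
Π_3 = ω · t

["1", "0", "0", "0", "1", "0", "0"]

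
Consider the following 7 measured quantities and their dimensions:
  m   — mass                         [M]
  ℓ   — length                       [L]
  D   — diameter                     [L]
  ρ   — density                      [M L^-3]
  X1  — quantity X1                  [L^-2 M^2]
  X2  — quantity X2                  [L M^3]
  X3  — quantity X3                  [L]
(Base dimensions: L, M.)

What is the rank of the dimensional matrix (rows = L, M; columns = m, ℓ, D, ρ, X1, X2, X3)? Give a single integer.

2

Exponent matrix [L,M] × [m,ℓ,D,ρ,X1,X2,X3]:
  L: [ 0  1  1 -3 -2  1  1]
  M: [ 1  0  0  1  2  3  0]
RREF → pivots at {m,ℓ} ⇒ r = 2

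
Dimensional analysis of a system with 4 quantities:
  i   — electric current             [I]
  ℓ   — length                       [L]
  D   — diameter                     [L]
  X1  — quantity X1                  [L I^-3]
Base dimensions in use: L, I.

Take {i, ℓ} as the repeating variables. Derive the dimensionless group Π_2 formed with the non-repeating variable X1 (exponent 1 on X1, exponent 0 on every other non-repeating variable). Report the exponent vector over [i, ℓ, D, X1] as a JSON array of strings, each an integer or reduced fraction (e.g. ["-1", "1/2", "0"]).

["3", "-1", "0", "1"]

Write exponents as rows L,I / cols i,ℓ,D,X1:
  L: [ 0  1  1  1]
  I: [ 1  0  0 -3]
Echelon form has 2 nonzero rows (pivots: i,ℓ)
Pivot set = {i,ℓ}, free = {D,X1}
RREF:
  r0: [   1    0    0   -3]
  r1: [   0    1    1    1]
Fix exponent of X1 at 1, D at 0; solve each RREF row for its pivot's exponent:
  r0: exp(i) + (-3)·1 = 0 ⇒ exp(i) = 3
  r1: exp(ℓ) + (1)·1 = 0 ⇒ exp(ℓ) = -1
Π_2 = i^3 · ℓ^-1 · X1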